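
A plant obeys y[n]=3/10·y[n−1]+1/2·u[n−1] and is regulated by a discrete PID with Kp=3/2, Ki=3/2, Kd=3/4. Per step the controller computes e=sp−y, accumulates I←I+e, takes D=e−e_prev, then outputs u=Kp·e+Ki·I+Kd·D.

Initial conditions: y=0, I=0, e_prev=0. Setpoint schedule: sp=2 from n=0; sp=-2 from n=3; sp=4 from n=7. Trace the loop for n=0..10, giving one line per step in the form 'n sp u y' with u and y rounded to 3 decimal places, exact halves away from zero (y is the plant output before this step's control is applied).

0 2 7.500 0.000
1 2 -5.063 3.750
2 2 14.461 -1.406
3 -2 -30.103 6.809
4 -2 40.161 -13.009
5 -2 -67.638 16.178
6 -2 96.273 -28.966
7 4 -131.183 39.447
8 4 211.972 -53.757
9 4 -309.856 89.859
10 4 485.928 -127.970

(exact arithmetic carried between steps; '≈' marks a value shown rounded to 6 d.p. or computed from one; I and e_prev carry over from the previous line; the table rounds u and y to 3 d.p., halves away from zero)
n=0: y=0, sp=2, e=sp−y=2; I=2, D=e−e_prev=2; u=3/2·2+3/2·2+3/4·2=7.5; next y=3/10·0+1/2·7.5=3.75
n=1: y=3.75, sp=2, e=sp−y=-1.75; I=0.25, D=e−e_prev=-3.75; u=3/2·(-1.75)+3/2·0.25+3/4·(-3.75)=-5.0625; next y=3/10·3.75+1/2·(-5.0625)=-1.40625
n=2: y=-1.40625, sp=2, e=sp−y=3.40625; I=3.65625, D=e−e_prev=5.15625; u=3/2·3.40625+3/2·3.65625+3/4·5.15625≈14.460938; next y=3/10·(-1.40625)+1/2·14.460938≈6.808594
n=3: y≈6.808594, sp=-2, e=sp−y≈-8.808594; I≈-5.152344, D=e−e_prev≈-12.214844; u=3/2·(-8.808594)+3/2·(-5.152344)+3/4·(-12.214844)≈-30.102539; next y=3/10·6.808594+1/2·(-30.102539)≈-13.008691
n=4: y≈-13.008691, sp=-2, e=sp−y≈11.008691; I≈5.856348, D=e−e_prev≈19.817285; u=3/2·11.008691+3/2·5.856348+3/4·19.817285≈40.160522; next y=3/10·(-13.008691)+1/2·40.160522≈16.177654
n=5: y≈16.177654, sp=-2, e=sp−y≈-18.177654; I≈-12.321306, D=e−e_prev≈-29.186345; u=3/2·(-18.177654)+3/2·(-12.321306)+3/4·(-29.186345)≈-67.638199; next y=3/10·16.177654+1/2·(-67.638199)≈-28.965803
n=6: y≈-28.965803, sp=-2, e=sp−y≈26.965803; I≈14.644497, D=e−e_prev≈45.143457; u=3/2·26.965803+3/2·14.644497+3/4·45.143457≈96.273043; next y=3/10·(-28.965803)+1/2·96.273043≈39.446781
n=7: y≈39.446781, sp=4, e=sp−y≈-35.446781; I≈-20.802284, D=e−e_prev≈-62.412584; u=3/2·(-35.446781)+3/2·(-20.802284)+3/4·(-62.412584)≈-131.183035; next y=3/10·39.446781+1/2·(-131.183035)≈-53.757483
n=8: y≈-53.757483, sp=4, e=sp−y≈57.757483; I≈36.955199, D=e−e_prev≈93.204264; u=3/2·57.757483+3/2·36.955199+3/4·93.204264≈211.972222; next y=3/10·(-53.757483)+1/2·211.972222≈89.858866
n=9: y≈89.858866, sp=4, e=sp−y≈-85.858866; I≈-48.903666, D=e−e_prev≈-143.616349; u=3/2·(-85.858866)+3/2·(-48.903666)+3/4·(-143.616349)≈-309.856060; next y=3/10·89.858866+1/2·(-309.856060)≈-127.970370
n=10: y≈-127.970370, sp=4, e=sp−y≈131.970370; I≈83.066704, D=e−e_prev≈217.829236; u=3/2·131.970370+3/2·83.066704+3/4·217.829236≈485.927538; next y=3/10·(-127.970370)+1/2·485.927538≈204.572658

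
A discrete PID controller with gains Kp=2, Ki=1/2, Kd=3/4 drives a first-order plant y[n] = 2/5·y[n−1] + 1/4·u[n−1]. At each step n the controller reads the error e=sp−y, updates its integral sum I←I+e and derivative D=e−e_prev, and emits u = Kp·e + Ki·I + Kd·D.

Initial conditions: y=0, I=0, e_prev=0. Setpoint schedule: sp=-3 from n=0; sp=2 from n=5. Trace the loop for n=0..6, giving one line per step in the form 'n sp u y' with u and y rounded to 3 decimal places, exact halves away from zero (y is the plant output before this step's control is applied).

0 -3 -9.750 0.000
1 -3 -1.078 -2.438
2 -3 -7.065 -1.245
3 -3 -3.734 -2.264
4 -3 -6.248 -1.839
5 2 11.230 -2.298
6 2 -4.320 1.889

(exact arithmetic carried between steps; '≈' marks a value shown rounded to 6 d.p. or computed from one; I and e_prev carry over from the previous line; the table rounds u and y to 3 d.p., halves away from zero)
n=0: y=0, sp=-3, e=sp−y=-3; I=-3, D=e−e_prev=-3; u=2·(-3)+1/2·(-3)+3/4·(-3)=-9.75; next y=2/5·0+1/4·(-9.75)=-2.4375
n=1: y=-2.4375, sp=-3, e=sp−y=-0.5625; I=-3.5625, D=e−e_prev=2.4375; u=2·(-0.5625)+1/2·(-3.5625)+3/4·2.4375=-1.078125; next y=2/5·(-2.4375)+1/4·(-1.078125)≈-1.244531
n=2: y≈-1.244531, sp=-3, e=sp−y≈-1.755469; I≈-5.317969, D=e−e_prev≈-1.192969; u=2·(-1.755469)+1/2·(-5.317969)+3/4·(-1.192969)≈-7.064648; next y=2/5·(-1.244531)+1/4·(-7.064648)≈-2.263975
n=3: y≈-2.263975, sp=-3, e=sp−y≈-0.736025; I≈-6.053994, D=e−e_prev≈1.019443; u=2·(-0.736025)+1/2·(-6.053994)+3/4·1.019443≈-3.734465; next y=2/5·(-2.263975)+1/4·(-3.734465)≈-1.839206
n=4: y≈-1.839206, sp=-3, e=sp−y≈-1.160794; I≈-7.214788, D=e−e_prev≈-0.424768; u=2·(-1.160794)+1/2·(-7.214788)+3/4·(-0.424768)≈-6.247558; next y=2/5·(-1.839206)+1/4·(-6.247558)≈-2.297572
n=5: y≈-2.297572, sp=2, e=sp−y≈4.297572; I≈-2.917216, D=e−e_prev≈5.458366; u=2·4.297572+1/2·(-2.917216)+3/4·5.458366≈11.230310; next y=2/5·(-2.297572)+1/4·11.230310≈1.888549
n=6: y≈1.888549, sp=2, e=sp−y≈0.111451; I≈-2.805765, D=e−e_prev≈-4.186121; u=2·0.111451+1/2·(-2.805765)+3/4·(-4.186121)≈-4.319571; next y=2/5·1.888549+1/4·(-4.319571)≈-0.324473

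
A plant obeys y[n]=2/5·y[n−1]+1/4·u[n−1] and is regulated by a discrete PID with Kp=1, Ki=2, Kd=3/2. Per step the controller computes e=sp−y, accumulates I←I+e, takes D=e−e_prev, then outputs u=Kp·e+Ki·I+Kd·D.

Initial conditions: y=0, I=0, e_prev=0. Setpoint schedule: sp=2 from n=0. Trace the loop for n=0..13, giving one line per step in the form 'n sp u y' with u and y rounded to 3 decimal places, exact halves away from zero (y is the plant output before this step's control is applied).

0 2 9.000 0.000
1 2 -0.125 2.250
2 2 8.966 0.869
3 2 1.416 2.589
4 2 8.216 1.389
5 2 2.146 2.610
6 2 7.389 1.580
7 2 2.639 2.479
8 2 6.754 1.652
9 2 3.070 2.349
10 2 6.307 1.707
11 2 3.444 2.260
12 2 5.980 1.765
13 2 3.746 2.201

(exact arithmetic carried between steps; '≈' marks a value shown rounded to 6 d.p. or computed from one; I and e_prev carry over from the previous line; the table rounds u and y to 3 d.p., halves away from zero)
n=0: y=0, sp=2, e=sp−y=2; I=2, D=e−e_prev=2; u=1·2+2·2+3/2·2=9; next y=2/5·0+1/4·9=2.25
n=1: y=2.25, sp=2, e=sp−y=-0.25; I=1.75, D=e−e_prev=-2.25; u=1·(-0.25)+2·1.75+3/2·(-2.25)=-0.125; next y=2/5·2.25+1/4·(-0.125)=0.86875
n=2: y=0.86875, sp=2, e=sp−y=1.13125; I=2.88125, D=e−e_prev=1.38125; u=1·1.13125+2·2.88125+3/2·1.38125=8.965625; next y=2/5·0.86875+1/4·8.965625≈2.588906
n=3: y≈2.588906, sp=2, e=sp−y≈-0.588906; I≈2.292344, D=e−e_prev≈-1.720156; u=1·(-0.588906)+2·2.292344+3/2·(-1.720156)≈1.415547; next y=2/5·2.588906+1/4·1.415547≈1.389449
n=4: y≈1.389449, sp=2, e=sp−y≈0.610551; I≈2.902895, D=e−e_prev≈1.199457; u=1·0.610551+2·2.902895+3/2·1.199457≈8.215525; next y=2/5·1.389449+1/4·8.215525≈2.609661
n=5: y≈2.609661, sp=2, e=sp−y≈-0.609661; I≈2.293233, D=e−e_prev≈-1.220212; u=1·(-0.609661)+2·2.293233+3/2·(-1.220212)≈2.146488; next y=2/5·2.609661+1/4·2.146488≈1.580486
n=6: y≈1.580486, sp=2, e=sp−y≈0.419514; I≈2.712747, D=e−e_prev≈1.029175; u=1·0.419514+2·2.712747+3/2·1.029175≈7.388769; next y=2/5·1.580486+1/4·7.388769≈2.479387
n=7: y≈2.479387, sp=2, e=sp−y≈-0.479387; I≈2.233360, D=e−e_prev≈-0.898900; u=1·(-0.479387)+2·2.233360+3/2·(-0.898900)≈2.638983; next y=2/5·2.479387+1/4·2.638983≈1.651500
n=8: y≈1.651500, sp=2, e=sp−y≈0.348500; I≈2.581860, D=e−e_prev≈0.827887; u=1·0.348500+2·2.581860+3/2·0.827887≈6.754049; next y=2/5·1.651500+1/4·6.754049≈2.349112
n=9: y≈2.349112, sp=2, e=sp−y≈-0.349112; I≈2.232747, D=e−e_prev≈-0.697612; u=1·(-0.349112)+2·2.232747+3/2·(-0.697612)≈3.069964; next y=2/5·2.349112+1/4·3.069964≈1.707136
n=10: y≈1.707136, sp=2, e=sp−y≈0.292864; I≈2.525611, D=e−e_prev≈0.641976; u=1·0.292864+2·2.525611+3/2·0.641976≈6.307051; next y=2/5·1.707136+1/4·6.307051≈2.259617
n=11: y≈2.259617, sp=2, e=sp−y≈-0.259617; I≈2.265994, D=e−e_prev≈-0.552481; u=1·(-0.259617)+2·2.265994+3/2·(-0.552481)≈3.443649; next y=2/5·2.259617+1/4·3.443649≈1.764759
n=12: y≈1.764759, sp=2, e=sp−y≈0.235241; I≈2.501235, D=e−e_prev≈0.494858; u=1·0.235241+2·2.501235+3/2·0.494858≈5.979998; next y=2/5·1.764759+1/4·5.979998≈2.200903
n=13: y≈2.200903, sp=2, e=sp−y≈-0.200903; I≈2.300332, D=e−e_prev≈-0.436144; u=1·(-0.200903)+2·2.300332+3/2·(-0.436144)≈3.745545; next y=2/5·2.200903+1/4·3.745545≈1.816747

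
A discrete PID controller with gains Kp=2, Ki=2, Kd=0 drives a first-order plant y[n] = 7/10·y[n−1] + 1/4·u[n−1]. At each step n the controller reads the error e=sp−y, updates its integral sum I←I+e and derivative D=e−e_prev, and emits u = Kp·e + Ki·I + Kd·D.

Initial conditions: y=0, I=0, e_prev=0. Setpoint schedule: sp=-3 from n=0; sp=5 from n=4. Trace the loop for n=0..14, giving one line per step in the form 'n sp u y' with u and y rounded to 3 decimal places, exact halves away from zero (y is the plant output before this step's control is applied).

0 -3 -12.000 0.000
1 -3 -6.000 -3.000
2 -3 -3.600 -3.600
3 -3 -3.120 -3.420
4 5 28.736 -3.174
5 5 12.539 4.962
6 5 6.030 6.608
7 5 4.713 6.133
8 5 5.093 5.472
9 5 5.623 5.104
10 5 5.917 4.978
11 5 6.018 4.964
12 5 6.029 4.979
13 5 6.017 4.993
14 5 6.006 4.999

(exact arithmetic carried between steps; '≈' marks a value shown rounded to 6 d.p. or computed from one; I and e_prev carry over from the previous line; the table rounds u and y to 3 d.p., halves away from zero)
n=0: y=0, sp=-3, e=sp−y=-3; I=-3, D=e−e_prev=-3; u=2·(-3)+2·(-3)+0·(-3)=-12; next y=7/10·0+1/4·(-12)=-3
n=1: y=-3, sp=-3, e=sp−y=0; I=-3, D=e−e_prev=3; u=2·0+2·(-3)+0·3=-6; next y=7/10·(-3)+1/4·(-6)=-3.6
n=2: y=-3.6, sp=-3, e=sp−y=0.6; I=-2.4, D=e−e_prev=0.6; u=2·0.6+2·(-2.4)+0·0.6=-3.6; next y=7/10·(-3.6)+1/4·(-3.6)=-3.42
n=3: y=-3.42, sp=-3, e=sp−y=0.42; I=-1.98, D=e−e_prev=-0.18; u=2·0.42+2·(-1.98)+0·(-0.18)=-3.12; next y=7/10·(-3.42)+1/4·(-3.12)=-3.174
n=4: y=-3.174, sp=5, e=sp−y=8.174; I=6.194, D=e−e_prev=7.754; u=2·8.174+2·6.194+0·7.754=28.736; next y=7/10·(-3.174)+1/4·28.736=4.9622
n=5: y=4.9622, sp=5, e=sp−y=0.0378; I=6.2318, D=e−e_prev=-8.1362; u=2·0.0378+2·6.2318+0·(-8.1362)=12.5392; next y=7/10·4.9622+1/4·12.5392=6.60834
n=6: y=6.60834, sp=5, e=sp−y=-1.60834; I=4.62346, D=e−e_prev=-1.64614; u=2·(-1.60834)+2·4.62346+0·(-1.64614)=6.03024; next y=7/10·6.60834+1/4·6.03024=6.133398
n=7: y=6.133398, sp=5, e=sp−y=-1.133398; I=3.490062, D=e−e_prev=0.474942; u=2·(-1.133398)+2·3.490062+0·0.474942=4.713328; next y=7/10·6.133398+1/4·4.713328≈5.471711
n=8: y≈5.471711, sp=5, e=sp−y≈-0.471711; I≈3.018351, D=e−e_prev≈0.661687; u=2·(-0.471711)+2·3.018351+0·0.661687≈5.093282; next y=7/10·5.471711+1/4·5.093282≈5.103518
n=9: y≈5.103518, sp=5, e=sp−y≈-0.103518; I≈2.914834, D=e−e_prev≈0.368193; u=2·(-0.103518)+2·2.914834+0·0.368193≈5.622632; next y=7/10·5.103518+1/4·5.622632≈4.978120
n=10: y≈4.978120, sp=5, e=sp−y≈0.021880; I≈2.936713, D=e−e_prev≈0.125397; u=2·0.021880+2·2.936713+0·0.125397≈5.917186; next y=7/10·4.978120+1/4·5.917186≈4.963981
n=11: y≈4.963981, sp=5, e=sp−y≈0.036019; I≈2.972733, D=e−e_prev≈0.014140; u=2·0.036019+2·2.972733+0·0.014140≈6.017504; next y=7/10·4.963981+1/4·6.017504≈4.979162
n=12: y≈4.979162, sp=5, e=sp−y≈0.020838; I≈2.993570, D=e−e_prev≈-0.015182; u=2·0.020838+2·2.993570+0·(-0.015182)≈6.028815; next y=7/10·4.979162+1/4·6.028815≈4.992618
n=13: y≈4.992618, sp=5, e=sp−y≈0.007382; I≈3.000953, D=e−e_prev≈-0.013455; u=2·0.007382+2·3.000953+0·(-0.013455)≈6.016670; next y=7/10·4.992618+1/4·6.016670≈4.999000
n=14: y≈4.999000, sp=5, e=sp−y≈0.001000; I≈3.001953, D=e−e_prev≈-0.006382; u=2·0.001000+2·3.001953+0·(-0.006382)≈6.005906; next y=7/10·4.999000+1/4·6.005906≈5.000776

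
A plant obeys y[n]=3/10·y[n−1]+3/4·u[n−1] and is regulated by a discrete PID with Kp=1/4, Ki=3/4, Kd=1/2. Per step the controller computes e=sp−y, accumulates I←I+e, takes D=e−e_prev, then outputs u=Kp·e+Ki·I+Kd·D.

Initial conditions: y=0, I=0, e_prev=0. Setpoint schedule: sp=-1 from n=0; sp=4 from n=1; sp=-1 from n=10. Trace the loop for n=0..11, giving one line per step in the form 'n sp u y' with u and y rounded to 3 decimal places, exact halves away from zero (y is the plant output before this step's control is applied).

0 -1 -1.500 0.000
1 4 7.438 -1.125
2 4 -1.330 5.241
3 4 7.921 0.575
4 4 -0.151 6.113
5 4 7.622 1.721
6 4 0.367 6.233
7 4 7.080 2.145
8 4 0.715 5.953
9 4 6.601 2.322
10 -1 -6.444 5.647
11 -1 5.912 -3.139

(exact arithmetic carried between steps; '≈' marks a value shown rounded to 6 d.p. or computed from one; I and e_prev carry over from the previous line; the table rounds u and y to 3 d.p., halves away from zero)
n=0: y=0, sp=-1, e=sp−y=-1; I=-1, D=e−e_prev=-1; u=1/4·(-1)+3/4·(-1)+1/2·(-1)=-1.5; next y=3/10·0+3/4·(-1.5)=-1.125
n=1: y=-1.125, sp=4, e=sp−y=5.125; I=4.125, D=e−e_prev=6.125; u=1/4·5.125+3/4·4.125+1/2·6.125=7.4375; next y=3/10·(-1.125)+3/4·7.4375=5.240625
n=2: y=5.240625, sp=4, e=sp−y=-1.240625; I=2.884375, D=e−e_prev=-6.365625; u=1/4·(-1.240625)+3/4·2.884375+1/2·(-6.365625)≈-1.329688; next y=3/10·5.240625+3/4·(-1.329688)≈0.574922
n=3: y≈0.574922, sp=4, e=sp−y≈3.425078; I≈6.309453, D=e−e_prev≈4.665703; u=1/4·3.425078+3/4·6.309453+1/2·4.665703≈7.921211; next y=3/10·0.574922+3/4·7.921211≈6.113385
n=4: y≈6.113385, sp=4, e=sp−y≈-2.113385; I≈4.196068, D=e−e_prev≈-5.538463; u=1/4·(-2.113385)+3/4·4.196068+1/2·(-5.538463)≈-0.150526; next y=3/10·6.113385+3/4·(-0.150526)≈1.721121
n=5: y≈1.721121, sp=4, e=sp−y≈2.278879; I≈6.474948, D=e−e_prev≈4.392264; u=1/4·2.278879+3/4·6.474948+1/2·4.392264≈7.622063; next y=3/10·1.721121+3/4·7.622063≈6.232883
n=6: y≈6.232883, sp=4, e=sp−y≈-2.232883; I≈4.242065, D=e−e_prev≈-4.511763; u=1/4·(-2.232883)+3/4·4.242065+1/2·(-4.511763)≈0.367446; next y=3/10·6.232883+3/4·0.367446≈2.145450
n=7: y≈2.145450, sp=4, e=sp−y≈1.854550; I≈6.096615, D=e−e_prev≈4.087434; u=1/4·1.854550+3/4·6.096615+1/2·4.087434≈7.079815; next y=3/10·2.145450+3/4·7.079815≈5.953496
n=8: y≈5.953496, sp=4, e=sp−y≈-1.953496; I≈4.143118, D=e−e_prev≈-3.808047; u=1/4·(-1.953496)+3/4·4.143118+1/2·(-3.808047)≈0.714941; next y=3/10·5.953496+3/4·0.714941≈2.322255
n=9: y≈2.322255, sp=4, e=sp−y≈1.677745; I≈5.820863, D=e−e_prev≈3.631242; u=1/4·1.677745+3/4·5.820863+1/2·3.631242≈6.600705; next y=3/10·2.322255+3/4·6.600705≈5.647205
n=10: y≈5.647205, sp=-1, e=sp−y≈-6.647205; I≈-0.826342, D=e−e_prev≈-8.324950; u=1/4·(-6.647205)+3/4·(-0.826342)+1/2·(-8.324950)≈-6.444032; next y=3/10·5.647205+3/4·(-6.444032)≈-3.138863
n=11: y≈-3.138863, sp=-1, e=sp−y≈2.138863; I≈1.312521, D=e−e_prev≈8.786068; u=1/4·2.138863+3/4·1.312521+1/2·8.786068≈5.912141; next y=3/10·(-3.138863)+3/4·5.912141≈3.492447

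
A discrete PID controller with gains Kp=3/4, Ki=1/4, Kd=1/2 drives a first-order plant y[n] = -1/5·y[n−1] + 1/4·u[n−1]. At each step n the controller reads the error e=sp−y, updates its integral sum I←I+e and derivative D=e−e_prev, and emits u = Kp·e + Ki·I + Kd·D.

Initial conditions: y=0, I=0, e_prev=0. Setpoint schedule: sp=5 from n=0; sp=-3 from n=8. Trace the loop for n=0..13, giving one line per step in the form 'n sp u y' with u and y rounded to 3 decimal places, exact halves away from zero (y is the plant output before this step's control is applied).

(exact arithmetic carried between steps; '≈' marks a value shown rounded to 6 d.p. or computed from one; I and e_prev carry over from the previous line; the table rounds u and y to 3 d.p., halves away from zero)
n=0: y=0, sp=5, e=sp−y=5; I=5, D=e−e_prev=5; u=3/4·5+1/4·5+1/2·5=7.5; next y=-1/5·0+1/4·7.5=1.875
n=1: y=1.875, sp=5, e=sp−y=3.125; I=8.125, D=e−e_prev=-1.875; u=3/4·3.125+1/4·8.125+1/2·(-1.875)=3.4375; next y=-1/5·1.875+1/4·3.4375=0.484375
n=2: y=0.484375, sp=5, e=sp−y=4.515625; I=12.640625, D=e−e_prev=1.390625; u=3/4·4.515625+1/4·12.640625+1/2·1.390625≈7.242188; next y=-1/5·0.484375+1/4·7.242188≈1.713672
n=3: y≈1.713672, sp=5, e=sp−y≈3.286328; I≈15.926953, D=e−e_prev≈-1.229297; u=3/4·3.286328+1/4·15.926953+1/2·(-1.229297)≈5.831836; next y=-1/5·1.713672+1/4·5.831836≈1.115225
n=4: y≈1.115225, sp=5, e=sp−y≈3.884775; I≈19.811729, D=e−e_prev≈0.598447; u=3/4·3.884775+1/4·19.811729+1/2·0.598447≈8.165737; next y=-1/5·1.115225+1/4·8.165737≈1.818389
n=5: y≈1.818389, sp=5, e=sp−y≈3.181611; I≈22.993339, D=e−e_prev≈-0.703165; u=3/4·3.181611+1/4·22.993339+1/2·(-0.703165)≈7.782960; next y=-1/5·1.818389+1/4·7.782960≈1.582062
n=6: y≈1.582062, sp=5, e=sp−y≈3.417938; I≈26.411277, D=e−e_prev≈0.236327; u=3/4·3.417938+1/4·26.411277+1/2·0.236327≈9.284436; next y=-1/5·1.582062+1/4·9.284436≈2.004697
n=7: y≈2.004697, sp=5, e=sp−y≈2.995303; I≈29.406580, D=e−e_prev≈-0.422634; u=3/4·2.995303+1/4·29.406580+1/2·(-0.422634)≈9.386805; next y=-1/5·2.004697+1/4·9.386805≈1.945762
n=8: y≈1.945762, sp=-3, e=sp−y≈-4.945762; I≈24.460818, D=e−e_prev≈-7.941065; u=3/4·(-4.945762)+1/4·24.460818+1/2·(-7.941065)≈-1.564650; next y=-1/5·1.945762+1/4·(-1.564650)≈-0.780315
n=9: y≈-0.780315, sp=-3, e=sp−y≈-2.219685; I≈22.241133, D=e−e_prev≈2.726077; u=3/4·(-2.219685)+1/4·22.241133+1/2·2.726077≈5.258558; next y=-1/5·(-0.780315)+1/4·5.258558≈1.470702
n=10: y≈1.470702, sp=-3, e=sp−y≈-4.470702; I≈17.770431, D=e−e_prev≈-2.251017; u=3/4·(-4.470702)+1/4·17.770431+1/2·(-2.251017)≈-0.035928; next y=-1/5·1.470702+1/4·(-0.035928)≈-0.303122
n=11: y≈-0.303122, sp=-3, e=sp−y≈-2.696878; I≈15.073553, D=e−e_prev≈1.773825; u=3/4·(-2.696878)+1/4·15.073553+1/2·1.773825≈2.632643; next y=-1/5·(-0.303122)+1/4·2.632643≈0.718785
n=12: y≈0.718785, sp=-3, e=sp−y≈-3.718785; I≈11.354768, D=e−e_prev≈-1.021908; u=3/4·(-3.718785)+1/4·11.354768+1/2·(-1.021908)≈-0.461351; next y=-1/5·0.718785+1/4·(-0.461351)≈-0.259095
n=13: y≈-0.259095, sp=-3, e=sp−y≈-2.740905; I≈8.613863, D=e−e_prev≈0.977880; u=3/4·(-2.740905)+1/4·8.613863+1/2·0.977880≈0.586727; next y=-1/5·(-0.259095)+1/4·0.586727≈0.198501

0 5 7.500 0.000
1 5 3.438 1.875
2 5 7.242 0.484
3 5 5.832 1.714
4 5 8.166 1.115
5 5 7.783 1.818
6 5 9.284 1.582
7 5 9.387 2.005
8 -3 -1.565 1.946
9 -3 5.259 -0.780
10 -3 -0.036 1.471
11 -3 2.633 -0.303
12 -3 -0.461 0.719
13 -3 0.587 -0.259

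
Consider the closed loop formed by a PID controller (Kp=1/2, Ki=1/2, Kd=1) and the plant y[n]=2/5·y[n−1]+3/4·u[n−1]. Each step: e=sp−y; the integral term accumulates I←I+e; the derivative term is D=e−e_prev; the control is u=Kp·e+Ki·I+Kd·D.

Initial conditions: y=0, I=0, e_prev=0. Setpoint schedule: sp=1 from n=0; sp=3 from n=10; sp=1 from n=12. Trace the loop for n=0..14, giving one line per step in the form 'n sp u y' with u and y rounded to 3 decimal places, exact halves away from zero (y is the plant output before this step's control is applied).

0 1 2.000 0.000
1 1 -1.500 1.500
2 1 3.800 -0.525
3 1 -3.793 2.640
4 1 7.409 -1.788
5 1 -8.885 4.842
6 1 14.962 -4.727
7 1 -19.858 9.330
8 1 31.018 -11.162
9 1 -43.314 18.799
10 3 69.276 -24.966
11 3 -96.379 41.971
12 1 142.006 -55.496
13 1 -204.816 84.306
14 1 301.724 -119.890

(exact arithmetic carried between steps; '≈' marks a value shown rounded to 6 d.p. or computed from one; I and e_prev carry over from the previous line; the table rounds u and y to 3 d.p., halves away from zero)
n=0: y=0, sp=1, e=sp−y=1; I=1, D=e−e_prev=1; u=1/2·1+1/2·1+1·1=2; next y=2/5·0+3/4·2=1.5
n=1: y=1.5, sp=1, e=sp−y=-0.5; I=0.5, D=e−e_prev=-1.5; u=1/2·(-0.5)+1/2·0.5+1·(-1.5)=-1.5; next y=2/5·1.5+3/4·(-1.5)=-0.525
n=2: y=-0.525, sp=1, e=sp−y=1.525; I=2.025, D=e−e_prev=2.025; u=1/2·1.525+1/2·2.025+1·2.025=3.8; next y=2/5·(-0.525)+3/4·3.8=2.64
n=3: y=2.64, sp=1, e=sp−y=-1.64; I=0.385, D=e−e_prev=-3.165; u=1/2·(-1.64)+1/2·0.385+1·(-3.165)=-3.7925; next y=2/5·2.64+3/4·(-3.7925)=-1.788375
n=4: y=-1.788375, sp=1, e=sp−y=2.788375; I=3.173375, D=e−e_prev=4.428375; u=1/2·2.788375+1/2·3.173375+1·4.428375=7.40925; next y=2/5·(-1.788375)+3/4·7.40925≈4.841588
n=5: y≈4.841588, sp=1, e=sp−y≈-3.841588; I≈-0.668213, D=e−e_prev≈-6.629963; u=1/2·(-3.841588)+1/2·(-0.668213)+1·(-6.629963)≈-8.884863; next y=2/5·4.841588+3/4·(-8.884863)≈-4.727012
n=6: y≈-4.727012, sp=1, e=sp−y≈5.727012; I≈5.058799, D=e−e_prev≈9.568599; u=1/2·5.727012+1/2·5.058799+1·9.568599≈14.961505; next y=2/5·(-4.727012)+3/4·14.961505≈9.330324
n=7: y=9.330324, sp=1, e=sp−y=-8.330324; I≈-3.271525, D=e−e_prev≈-14.057336; u=1/2·(-8.330324)+1/2·(-3.271525)+1·(-14.057336)≈-19.858260; next y=2/5·9.330324+3/4·(-19.858260)≈-11.161566
n=8: y≈-11.161566, sp=1, e=sp−y≈12.161566; I≈8.890041, D=e−e_prev≈20.491890; u=1/2·12.161566+1/2·8.890041+1·20.491890≈31.017693; next y=2/5·(-11.161566)+3/4·31.017693≈18.798643
n=9: y≈18.798643, sp=1, e=sp−y≈-17.798643; I≈-8.908602, D=e−e_prev≈-29.960209; u=1/2·(-17.798643)+1/2·(-8.908602)+1·(-29.960209)≈-43.313832; next y=2/5·18.798643+3/4·(-43.313832)≈-24.965917
n=10: y≈-24.965917, sp=3, e=sp−y≈27.965917; I≈19.057314, D=e−e_prev≈45.764560; u=1/2·27.965917+1/2·19.057314+1·45.764560≈69.276175; next y=2/5·(-24.965917)+3/4·69.276175≈41.970765
n=11: y≈41.970765, sp=3, e=sp−y≈-38.970765; I≈-19.913451, D=e−e_prev≈-66.936681; u=1/2·(-38.970765)+1/2·(-19.913451)+1·(-66.936681)≈-96.378789; next y=2/5·41.970765+3/4·(-96.378789)≈-55.495786
n=12: y≈-55.495786, sp=1, e=sp−y≈56.495786; I≈36.582335, D=e−e_prev≈95.466551; u=1/2·56.495786+1/2·36.582335+1·95.466551≈142.005611; next y=2/5·(-55.495786)+3/4·142.005611≈84.305894
n=13: y≈84.305894, sp=1, e=sp−y≈-83.305894; I≈-46.723559, D=e−e_prev≈-139.801680; u=1/2·(-83.305894)+1/2·(-46.723559)+1·(-139.801680)≈-204.816406; next y=2/5·84.305894+3/4·(-204.816406)≈-119.889947
n=14: y≈-119.889947, sp=1, e=sp−y≈120.889947; I≈74.166388, D=e−e_prev≈204.195841; u=1/2·120.889947+1/2·74.166388+1·204.195841≈301.724009; next y=2/5·(-119.889947)+3/4·301.724009≈178.337028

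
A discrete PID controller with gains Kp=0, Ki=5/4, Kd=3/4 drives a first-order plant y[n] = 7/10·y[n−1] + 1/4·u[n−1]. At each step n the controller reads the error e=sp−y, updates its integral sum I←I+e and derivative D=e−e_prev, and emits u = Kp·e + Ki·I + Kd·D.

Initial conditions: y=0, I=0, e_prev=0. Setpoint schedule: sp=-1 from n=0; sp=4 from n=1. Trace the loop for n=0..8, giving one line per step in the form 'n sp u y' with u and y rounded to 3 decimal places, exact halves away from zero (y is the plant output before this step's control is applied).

(exact arithmetic carried between steps; '≈' marks a value shown rounded to 6 d.p. or computed from one; I and e_prev carry over from the previous line; the table rounds u and y to 3 d.p., halves away from zero)
n=0: y=0, sp=-1, e=sp−y=-1; I=-1, D=e−e_prev=-1; u=0·(-1)+5/4·(-1)+3/4·(-1)=-2; next y=7/10·0+1/4·(-2)=-0.5
n=1: y=-0.5, sp=4, e=sp−y=4.5; I=3.5, D=e−e_prev=5.5; u=0·4.5+5/4·3.5+3/4·5.5=8.5; next y=7/10·(-0.5)+1/4·8.5=1.775
n=2: y=1.775, sp=4, e=sp−y=2.225; I=5.725, D=e−e_prev=-2.275; u=0·2.225+5/4·5.725+3/4·(-2.275)=5.45; next y=7/10·1.775+1/4·5.45=2.605
n=3: y=2.605, sp=4, e=sp−y=1.395; I=7.12, D=e−e_prev=-0.83; u=0·1.395+5/4·7.12+3/4·(-0.83)=8.2775; next y=7/10·2.605+1/4·8.2775=3.892875
n=4: y=3.892875, sp=4, e=sp−y=0.107125; I=7.227125, D=e−e_prev=-1.287875; u=0·0.107125+5/4·7.227125+3/4·(-1.287875)=8.068; next y=7/10·3.892875+1/4·8.068≈4.742013
n=5: y≈4.742013, sp=4, e=sp−y≈-0.742013; I≈6.485113, D=e−e_prev≈-0.849138; u=0·(-0.742013)+5/4·6.485113+3/4·(-0.849138)≈7.469538; next y=7/10·4.742013+1/4·7.469538≈5.186793
n=6: y≈5.186793, sp=4, e=sp−y≈-1.186793; I≈5.298319, D=e−e_prev≈-0.444781; u=0·(-1.186793)+5/4·5.298319+3/4·(-0.444781)≈6.289314; next y=7/10·5.186793+1/4·6.289314≈5.203084
n=7: y≈5.203084, sp=4, e=sp−y≈-1.203084; I≈4.095236, D=e−e_prev≈-0.016291; u=0·(-1.203084)+5/4·4.095236+3/4·(-0.016291)≈5.106827; next y=7/10·5.203084+1/4·5.106827≈4.918865
n=8: y≈4.918865, sp=4, e=sp−y≈-0.918865; I≈3.176371, D=e−e_prev≈0.284218; u=0·(-0.918865)+5/4·3.176371+3/4·0.284218≈4.183627; next y=7/10·4.918865+1/4·4.183627≈4.489112

0 -1 -2.000 0.000
1 4 8.500 -0.500
2 4 5.450 1.775
3 4 8.278 2.605
4 4 8.068 3.893
5 4 7.470 4.742
6 4 6.289 5.187
7 4 5.107 5.203
8 4 4.184 4.919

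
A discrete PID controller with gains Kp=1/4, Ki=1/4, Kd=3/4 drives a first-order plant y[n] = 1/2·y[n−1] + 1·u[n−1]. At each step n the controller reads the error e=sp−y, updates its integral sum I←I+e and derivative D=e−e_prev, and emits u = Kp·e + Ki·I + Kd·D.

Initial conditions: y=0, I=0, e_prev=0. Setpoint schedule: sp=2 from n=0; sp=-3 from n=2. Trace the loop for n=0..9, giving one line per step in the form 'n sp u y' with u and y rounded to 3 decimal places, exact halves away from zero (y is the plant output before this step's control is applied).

0 2 2.500 0.000
1 2 -1.625 2.500
2 -3 -2.531 -0.375
3 -3 1.336 -2.719
4 -3 -3.861 -0.023
5 -3 2.228 -3.873
6 -3 -5.647 0.292
7 -3 3.894 -5.501
8 -3 -8.131 1.144
9 -3 6.695 -7.559

(exact arithmetic carried between steps; '≈' marks a value shown rounded to 6 d.p. or computed from one; I and e_prev carry over from the previous line; the table rounds u and y to 3 d.p., halves away from zero)
n=0: y=0, sp=2, e=sp−y=2; I=2, D=e−e_prev=2; u=1/4·2+1/4·2+3/4·2=2.5; next y=1/2·0+1·2.5=2.5
n=1: y=2.5, sp=2, e=sp−y=-0.5; I=1.5, D=e−e_prev=-2.5; u=1/4·(-0.5)+1/4·1.5+3/4·(-2.5)=-1.625; next y=1/2·2.5+1·(-1.625)=-0.375
n=2: y=-0.375, sp=-3, e=sp−y=-2.625; I=-1.125, D=e−e_prev=-2.125; u=1/4·(-2.625)+1/4·(-1.125)+3/4·(-2.125)=-2.53125; next y=1/2·(-0.375)+1·(-2.53125)=-2.71875
n=3: y=-2.71875, sp=-3, e=sp−y=-0.28125; I=-1.40625, D=e−e_prev=2.34375; u=1/4·(-0.28125)+1/4·(-1.40625)+3/4·2.34375≈1.335938; next y=1/2·(-2.71875)+1·1.335938≈-0.023438
n=4: y≈-0.023438, sp=-3, e=sp−y≈-2.976563; I≈-4.382813, D=e−e_prev≈-2.695313; u=1/4·(-2.976563)+1/4·(-4.382813)+3/4·(-2.695313)≈-3.861328; next y=1/2·(-0.023438)+1·(-3.861328)≈-3.873047
n=5: y≈-3.873047, sp=-3, e=sp−y≈0.873047; I≈-3.509766, D=e−e_prev≈3.849609; u=1/4·0.873047+1/4·(-3.509766)+3/4·3.849609≈2.228027; next y=1/2·(-3.873047)+1·2.228027≈0.291504
n=6: y≈0.291504, sp=-3, e=sp−y≈-3.291504; I≈-6.801270, D=e−e_prev≈-4.164551; u=1/4·(-3.291504)+1/4·(-6.801270)+3/4·(-4.164551)≈-5.646606; next y=1/2·0.291504+1·(-5.646606)≈-5.500854
n=7: y≈-5.500854, sp=-3, e=sp−y≈2.500854; I≈-4.300415, D=e−e_prev≈5.792358; u=1/4·2.500854+1/4·(-4.300415)+3/4·5.792358≈3.894379; next y=1/2·(-5.500854)+1·3.894379≈1.143951
n=8: y≈1.143951, sp=-3, e=sp−y≈-4.143951; I≈-8.444366, D=e−e_prev≈-6.644806; u=1/4·(-4.143951)+1/4·(-8.444366)+3/4·(-6.644806)≈-8.130684; next y=1/2·1.143951+1·(-8.130684)≈-7.558708
n=9: y≈-7.558708, sp=-3, e=sp−y≈4.558708; I≈-3.885658, D=e−e_prev≈8.702660; u=1/4·4.558708+1/4·(-3.885658)+3/4·8.702660≈6.695257; next y=1/2·(-7.558708)+1·6.695257≈2.915903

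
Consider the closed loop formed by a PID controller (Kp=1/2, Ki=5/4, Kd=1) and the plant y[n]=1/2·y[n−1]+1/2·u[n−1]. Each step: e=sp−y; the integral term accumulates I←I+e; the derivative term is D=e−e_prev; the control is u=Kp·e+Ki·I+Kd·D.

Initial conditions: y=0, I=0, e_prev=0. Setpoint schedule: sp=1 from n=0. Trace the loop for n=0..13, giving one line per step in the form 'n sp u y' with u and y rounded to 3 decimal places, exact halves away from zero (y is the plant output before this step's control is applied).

(exact arithmetic carried between steps; '≈' marks a value shown rounded to 6 d.p. or computed from one; I and e_prev carry over from the previous line; the table rounds u and y to 3 d.p., halves away from zero)
n=0: y=0, sp=1, e=sp−y=1; I=1, D=e−e_prev=1; u=1/2·1+5/4·1+1·1=2.75; next y=1/2·0+1/2·2.75=1.375
n=1: y=1.375, sp=1, e=sp−y=-0.375; I=0.625, D=e−e_prev=-1.375; u=1/2·(-0.375)+5/4·0.625+1·(-1.375)=-0.78125; next y=1/2·1.375+1/2·(-0.78125)=0.296875
n=2: y=0.296875, sp=1, e=sp−y=0.703125; I=1.328125, D=e−e_prev=1.078125; u=1/2·0.703125+5/4·1.328125+1·1.078125≈3.089844; next y=1/2·0.296875+1/2·3.089844≈1.693359
n=3: y≈1.693359, sp=1, e=sp−y≈-0.693359; I≈0.634766, D=e−e_prev≈-1.396484; u=1/2·(-0.693359)+5/4·0.634766+1·(-1.396484)≈-0.949707; next y=1/2·1.693359+1/2·(-0.949707)≈0.371826
n=4: y≈0.371826, sp=1, e=sp−y≈0.628174; I≈1.262939, D=e−e_prev≈1.321533; u=1/2·0.628174+5/4·1.262939+1·1.321533≈3.214294; next y=1/2·0.371826+1/2·3.214294≈1.793060
n=5: y≈1.793060, sp=1, e=sp−y≈-0.793060; I≈0.469879, D=e−e_prev≈-1.421234; u=1/2·(-0.793060)+5/4·0.469879+1·(-1.421234)≈-1.230415; next y=1/2·1.793060+1/2·(-1.230415)≈0.281322
n=6: y≈0.281322, sp=1, e=sp−y≈0.718678; I≈1.188557, D=e−e_prev≈1.511738; u=1/2·0.718678+5/4·1.188557+1·1.511738≈3.356772; next y=1/2·0.281322+1/2·3.356772≈1.819047
n=7: y≈1.819047, sp=1, e=sp−y≈-0.819047; I≈0.369509, D=e−e_prev≈-1.537725; u=1/2·(-0.819047)+5/4·0.369509+1·(-1.537725)≈-1.485362; next y=1/2·1.819047+1/2·(-1.485362)≈0.166843
n=8: y≈0.166843, sp=1, e=sp−y≈0.833157; I≈1.202667, D=e−e_prev≈1.652205; u=1/2·0.833157+5/4·1.202667+1·1.652205≈3.572117; next y=1/2·0.166843+1/2·3.572117≈1.869480
n=9: y≈1.869480, sp=1, e=sp−y≈-0.869480; I≈0.333187, D=e−e_prev≈-1.702637; u=1/2·(-0.869480)+5/4·0.333187+1·(-1.702637)≈-1.720893; next y=1/2·1.869480+1/2·(-1.720893)≈0.074293
n=10: y≈0.074293, sp=1, e=sp−y≈0.925707; I≈1.258894, D=e−e_prev≈1.795186; u=1/2·0.925707+5/4·1.258894+1·1.795186≈3.831657; next y=1/2·0.074293+1/2·3.831657≈1.952975
n=11: y≈1.952975, sp=1, e=sp−y≈-0.952975; I≈0.305919, D=e−e_prev≈-1.878682; u=1/2·(-0.952975)+5/4·0.305919+1·(-1.878682)≈-1.972771; next y=1/2·1.952975+1/2·(-1.972771)≈-0.009898
n=12: y≈-0.009898, sp=1, e=sp−y≈1.009898; I≈1.315817, D=e−e_prev≈1.962873; u=1/2·1.009898+5/4·1.315817+1·1.962873≈4.112593; next y=1/2·(-0.009898)+1/2·4.112593≈2.051347
n=13: y≈2.051347, sp=1, e=sp−y≈-1.051347; I≈0.264469, D=e−e_prev≈-2.061245; u=1/2·(-1.051347)+5/4·0.264469+1·(-2.061245)≈-2.256333; next y=1/2·2.051347+1/2·(-2.256333)≈-0.102493

0 1 2.750 0.000
1 1 -0.781 1.375
2 1 3.090 0.297
3 1 -0.950 1.693
4 1 3.214 0.372
5 1 -1.230 1.793
6 1 3.357 0.281
7 1 -1.485 1.819
8 1 3.572 0.167
9 1 -1.721 1.869
10 1 3.832 0.074
11 1 -1.973 1.953
12 1 4.113 -0.010
13 1 -2.256 2.051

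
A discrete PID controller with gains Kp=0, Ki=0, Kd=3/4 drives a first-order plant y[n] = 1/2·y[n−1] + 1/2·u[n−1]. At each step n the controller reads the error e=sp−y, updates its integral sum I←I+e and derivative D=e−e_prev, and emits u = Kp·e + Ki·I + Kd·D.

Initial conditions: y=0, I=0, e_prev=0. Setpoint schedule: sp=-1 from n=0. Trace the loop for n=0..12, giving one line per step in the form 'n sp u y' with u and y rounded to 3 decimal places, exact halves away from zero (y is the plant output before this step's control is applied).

0 -1 -0.750 0.000
1 -1 0.281 -0.375
2 -1 -0.246 -0.047
3 -1 0.075 -0.146
4 -1 -0.083 -0.036
5 -1 0.018 -0.059
6 -1 -0.029 -0.021
7 -1 0.003 -0.025
8 -1 -0.010 -0.011
9 -1 0.000 -0.011
10 -1 -0.004 -0.005
11 -1 -0.001 -0.005
12 -1 -0.002 -0.003

(exact arithmetic carried between steps; '≈' marks a value shown rounded to 6 d.p. or computed from one; I and e_prev carry over from the previous line; the table rounds u and y to 3 d.p., halves away from zero)
n=0: y=0, sp=-1, e=sp−y=-1; I=-1, D=e−e_prev=-1; u=0·(-1)+0·(-1)+3/4·(-1)=-0.75; next y=1/2·0+1/2·(-0.75)=-0.375
n=1: y=-0.375, sp=-1, e=sp−y=-0.625; I=-1.625, D=e−e_prev=0.375; u=0·(-0.625)+0·(-1.625)+3/4·0.375=0.28125; next y=1/2·(-0.375)+1/2·0.28125=-0.046875
n=2: y=-0.046875, sp=-1, e=sp−y=-0.953125; I=-2.578125, D=e−e_prev=-0.328125; u=0·(-0.953125)+0·(-2.578125)+3/4·(-0.328125)≈-0.246094; next y=1/2·(-0.046875)+1/2·(-0.246094)≈-0.146484
n=3: y≈-0.146484, sp=-1, e=sp−y≈-0.853516; I≈-3.431641, D=e−e_prev≈0.099609; u=0·(-0.853516)+0·(-3.431641)+3/4·0.099609≈0.074707; next y=1/2·(-0.146484)+1/2·0.074707≈-0.035889
n=4: y≈-0.035889, sp=-1, e=sp−y≈-0.964111; I≈-4.395752, D=e−e_prev≈-0.110596; u=0·(-0.964111)+0·(-4.395752)+3/4·(-0.110596)≈-0.082947; next y=1/2·(-0.035889)+1/2·(-0.082947)≈-0.059418
n=5: y≈-0.059418, sp=-1, e=sp−y≈-0.940582; I≈-5.336334, D=e−e_prev≈0.023529; u=0·(-0.940582)+0·(-5.336334)+3/4·0.023529≈0.017647; next y=1/2·(-0.059418)+1/2·0.017647≈-0.020885
n=6: y≈-0.020885, sp=-1, e=sp−y≈-0.979115; I≈-6.315449, D=e−e_prev≈-0.038532; u=0·(-0.979115)+0·(-6.315449)+3/4·(-0.038532)≈-0.028899; next y=1/2·(-0.020885)+1/2·(-0.028899)≈-0.024892
n=7: y≈-0.024892, sp=-1, e=sp−y≈-0.975108; I≈-7.290556, D=e−e_prev≈0.004007; u=0·(-0.975108)+0·(-7.290556)+3/4·0.004007≈0.003005; next y=1/2·(-0.024892)+1/2·0.003005≈-0.010944
n=8: y≈-0.010944, sp=-1, e=sp−y≈-0.989056; I≈-8.279613, D=e−e_prev≈-0.013949; u=0·(-0.989056)+0·(-8.279613)+3/4·(-0.013949)≈-0.010462; next y=1/2·(-0.010944)+1/2·(-0.010462)≈-0.010703
n=9: y≈-0.010703, sp=-1, e=sp−y≈-0.989297; I≈-9.268910, D=e−e_prev≈-0.000241; u=0·(-0.989297)+0·(-9.268910)+3/4·(-0.000241)≈-0.000181; next y=1/2·(-0.010703)+1/2·(-0.000181)≈-0.005442
n=10: y≈-0.005442, sp=-1, e=sp−y≈-0.994558; I≈-10.263469, D=e−e_prev≈-0.005261; u=0·(-0.994558)+0·(-10.263469)+3/4·(-0.005261)≈-0.003946; next y=1/2·(-0.005442)+1/2·(-0.003946)≈-0.004694
n=11: y≈-0.004694, sp=-1, e=sp−y≈-0.995306; I≈-11.258775, D=e−e_prev≈-0.000748; u=0·(-0.995306)+0·(-11.258775)+3/4·(-0.000748)≈-0.000561; next y=1/2·(-0.004694)+1/2·(-0.000561)≈-0.002627
n=12: y≈-0.002627, sp=-1, e=sp−y≈-0.997373; I≈-12.256148, D=e−e_prev≈-0.002066; u=0·(-0.997373)+0·(-12.256148)+3/4·(-0.002066)≈-0.001550; next y=1/2·(-0.002627)+1/2·(-0.001550)≈-0.002089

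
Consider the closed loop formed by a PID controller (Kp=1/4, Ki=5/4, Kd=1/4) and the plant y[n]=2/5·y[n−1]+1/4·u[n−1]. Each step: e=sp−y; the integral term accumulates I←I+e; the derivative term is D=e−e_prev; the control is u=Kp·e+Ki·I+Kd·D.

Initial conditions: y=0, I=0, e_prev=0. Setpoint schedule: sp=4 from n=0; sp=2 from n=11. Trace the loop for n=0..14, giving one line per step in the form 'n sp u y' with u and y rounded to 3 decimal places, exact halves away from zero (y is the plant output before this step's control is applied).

(exact arithmetic carried between steps; '≈' marks a value shown rounded to 6 d.p. or computed from one; I and e_prev carry over from the previous line; the table rounds u and y to 3 d.p., halves away from zero)
n=0: y=0, sp=4, e=sp−y=4; I=4, D=e−e_prev=4; u=1/4·4+5/4·4+1/4·4=7; next y=2/5·0+1/4·7=1.75
n=1: y=1.75, sp=4, e=sp−y=2.25; I=6.25, D=e−e_prev=-1.75; u=1/4·2.25+5/4·6.25+1/4·(-1.75)=7.9375; next y=2/5·1.75+1/4·7.9375=2.684375
n=2: y=2.684375, sp=4, e=sp−y=1.315625; I=7.565625, D=e−e_prev=-0.934375; u=1/4·1.315625+5/4·7.565625+1/4·(-0.934375)≈9.552344; next y=2/5·2.684375+1/4·9.552344≈3.461836
n=3: y≈3.461836, sp=4, e=sp−y≈0.538164; I≈8.103789, D=e−e_prev≈-0.777461; u=1/4·0.538164+5/4·8.103789+1/4·(-0.777461)≈10.069912; next y=2/5·3.461836+1/4·10.069912≈3.902212
n=4: y≈3.902212, sp=4, e=sp−y≈0.097788; I≈8.201577, D=e−e_prev≈-0.440376; u=1/4·0.097788+5/4·8.201577+1/4·(-0.440376)≈10.166324; next y=2/5·3.902212+1/4·10.166324≈4.102466
n=5: y≈4.102466, sp=4, e=sp−y≈-0.102466; I≈8.099111, D=e−e_prev≈-0.200253; u=1/4·(-0.102466)+5/4·8.099111+1/4·(-0.200253)≈10.048209; next y=2/5·4.102466+1/4·10.048209≈4.153039
n=6: y≈4.153039, sp=4, e=sp−y≈-0.153039; I≈7.946072, D=e−e_prev≈-0.050573; u=1/4·(-0.153039)+5/4·7.946072+1/4·(-0.050573)≈9.881688; next y=2/5·4.153039+1/4·9.881688≈4.131637
n=7: y≈4.131637, sp=4, e=sp−y≈-0.131637; I≈7.814435, D=e−e_prev≈0.021401; u=1/4·(-0.131637)+5/4·7.814435+1/4·0.021401≈9.740485; next y=2/5·4.131637+1/4·9.740485≈4.087776
n=8: y≈4.087776, sp=4, e=sp−y≈-0.087776; I≈7.726659, D=e−e_prev≈0.043861; u=1/4·(-0.087776)+5/4·7.726659+1/4·0.043861≈9.647345; next y=2/5·4.087776+1/4·9.647345≈4.046947
n=9: y≈4.046947, sp=4, e=sp−y≈-0.046947; I≈7.679712, D=e−e_prev≈0.040829; u=1/4·(-0.046947)+5/4·7.679712+1/4·0.040829≈9.598111; next y=2/5·4.046947+1/4·9.598111≈4.018306
n=10: y≈4.018306, sp=4, e=sp−y≈-0.018306; I≈7.661406, D=e−e_prev≈0.028640; u=1/4·(-0.018306)+5/4·7.661406+1/4·0.028640≈9.579341; next y=2/5·4.018306+1/4·9.579341≈4.002158
n=11: y≈4.002158, sp=2, e=sp−y≈-2.002158; I≈5.659248, D=e−e_prev≈-1.983851; u=1/4·(-2.002158)+5/4·5.659248+1/4·(-1.983851)≈6.077558; next y=2/5·4.002158+1/4·6.077558≈3.120253
n=12: y≈3.120253, sp=2, e=sp−y≈-1.120253; I≈4.538996, D=e−e_prev≈0.881905; u=1/4·(-1.120253)+5/4·4.538996+1/4·0.881905≈5.614158; next y=2/5·3.120253+1/4·5.614158≈2.651640
n=13: y≈2.651640, sp=2, e=sp−y≈-0.651640; I≈3.887355, D=e−e_prev≈0.468612; u=1/4·(-0.651640)+5/4·3.887355+1/4·0.468612≈4.813437; next y=2/5·2.651640+1/4·4.813437≈2.264015
n=14: y≈2.264015, sp=2, e=sp−y≈-0.264015; I≈3.623340, D=e−e_prev≈0.387625; u=1/4·(-0.264015)+5/4·3.623340+1/4·0.387625≈4.560077; next y=2/5·2.264015+1/4·4.560077≈2.045625

0 4 7.000 0.000
1 4 7.938 1.750
2 4 9.552 2.684
3 4 10.070 3.462
4 4 10.166 3.902
5 4 10.048 4.102
6 4 9.882 4.153
7 4 9.740 4.132
8 4 9.647 4.088
9 4 9.598 4.047
10 4 9.579 4.018
11 2 6.078 4.002
12 2 5.614 3.120
13 2 4.813 2.652
14 2 4.560 2.264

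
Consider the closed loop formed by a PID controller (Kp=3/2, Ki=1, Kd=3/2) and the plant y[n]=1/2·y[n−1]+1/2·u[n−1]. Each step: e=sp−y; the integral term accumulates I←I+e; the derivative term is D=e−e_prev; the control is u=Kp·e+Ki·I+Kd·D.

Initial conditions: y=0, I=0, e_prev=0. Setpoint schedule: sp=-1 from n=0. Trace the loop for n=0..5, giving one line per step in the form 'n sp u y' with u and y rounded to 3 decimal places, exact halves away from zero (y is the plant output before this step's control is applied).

0 -1 -4.000 0.000
1 -1 4.500 -2.000
2 -1 -10.500 1.250
3 -1 15.625 -4.625
4 -1 -30.063 5.500
5 -1 49.750 -12.281

(exact arithmetic carried between steps; '≈' marks a value shown rounded to 6 d.p. or computed from one; I and e_prev carry over from the previous line; the table rounds u and y to 3 d.p., halves away from zero)
n=0: y=0, sp=-1, e=sp−y=-1; I=-1, D=e−e_prev=-1; u=3/2·(-1)+1·(-1)+3/2·(-1)=-4; next y=1/2·0+1/2·(-4)=-2
n=1: y=-2, sp=-1, e=sp−y=1; I=0, D=e−e_prev=2; u=3/2·1+1·0+3/2·2=4.5; next y=1/2·(-2)+1/2·4.5=1.25
n=2: y=1.25, sp=-1, e=sp−y=-2.25; I=-2.25, D=e−e_prev=-3.25; u=3/2·(-2.25)+1·(-2.25)+3/2·(-3.25)=-10.5; next y=1/2·1.25+1/2·(-10.5)=-4.625
n=3: y=-4.625, sp=-1, e=sp−y=3.625; I=1.375, D=e−e_prev=5.875; u=3/2·3.625+1·1.375+3/2·5.875=15.625; next y=1/2·(-4.625)+1/2·15.625=5.5
n=4: y=5.5, sp=-1, e=sp−y=-6.5; I=-5.125, D=e−e_prev=-10.125; u=3/2·(-6.5)+1·(-5.125)+3/2·(-10.125)=-30.0625; next y=1/2·5.5+1/2·(-30.0625)=-12.28125
n=5: y=-12.28125, sp=-1, e=sp−y=11.28125; I=6.15625, D=e−e_prev=17.78125; u=3/2·11.28125+1·6.15625+3/2·17.78125=49.75; next y=1/2·(-12.28125)+1/2·49.75=18.734375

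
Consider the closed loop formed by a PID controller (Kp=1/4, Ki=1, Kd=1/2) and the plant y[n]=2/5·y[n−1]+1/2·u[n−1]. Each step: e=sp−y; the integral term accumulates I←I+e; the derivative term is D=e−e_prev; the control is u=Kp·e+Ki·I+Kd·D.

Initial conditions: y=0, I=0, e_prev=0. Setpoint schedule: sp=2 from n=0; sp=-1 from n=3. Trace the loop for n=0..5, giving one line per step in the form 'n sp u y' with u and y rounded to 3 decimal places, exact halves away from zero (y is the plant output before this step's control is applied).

(exact arithmetic carried between steps; '≈' marks a value shown rounded to 6 d.p. or computed from one; I and e_prev carry over from the previous line; the table rounds u and y to 3 d.p., halves away from zero)
n=0: y=0, sp=2, e=sp−y=2; I=2, D=e−e_prev=2; u=1/4·2+1·2+1/2·2=3.5; next y=2/5·0+1/2·3.5=1.75
n=1: y=1.75, sp=2, e=sp−y=0.25; I=2.25, D=e−e_prev=-1.75; u=1/4·0.25+1·2.25+1/2·(-1.75)=1.4375; next y=2/5·1.75+1/2·1.4375=1.41875
n=2: y=1.41875, sp=2, e=sp−y=0.58125; I=2.83125, D=e−e_prev=0.33125; u=1/4·0.58125+1·2.83125+1/2·0.33125≈3.142188; next y=2/5·1.41875+1/2·3.142188≈2.138594
n=3: y≈2.138594, sp=-1, e=sp−y≈-3.138594; I≈-0.307344, D=e−e_prev≈-3.719844; u=1/4·(-3.138594)+1·(-0.307344)+1/2·(-3.719844)≈-2.951914; next y=2/5·2.138594+1/2·(-2.951914)≈-0.620520
n=4: y≈-0.620520, sp=-1, e=sp−y≈-0.379480; I≈-0.686824, D=e−e_prev≈2.759113; u=1/4·(-0.379480)+1·(-0.686824)+1/2·2.759113≈0.597862; next y=2/5·(-0.620520)+1/2·0.597862≈0.050723
n=5: y≈0.050723, sp=-1, e=sp−y≈-1.050723; I≈-1.737548, D=e−e_prev≈-0.671243; u=1/4·(-1.050723)+1·(-1.737548)+1/2·(-0.671243)≈-2.335850; next y=2/5·0.050723+1/2·(-2.335850)≈-1.147636

0 2 3.500 0.000
1 2 1.438 1.750
2 2 3.142 1.419
3 -1 -2.952 2.139
4 -1 0.598 -0.621
5 -1 -2.336 0.051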